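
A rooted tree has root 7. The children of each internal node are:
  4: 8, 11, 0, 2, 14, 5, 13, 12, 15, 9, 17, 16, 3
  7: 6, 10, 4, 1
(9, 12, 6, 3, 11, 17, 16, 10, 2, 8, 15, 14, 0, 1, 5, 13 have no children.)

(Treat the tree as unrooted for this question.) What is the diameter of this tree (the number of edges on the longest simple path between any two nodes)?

3

Starting from 10, a farthest node is 2 at distance 3.
One longest path: 10 – 7 – 4 – 2.
So the diameter is 3.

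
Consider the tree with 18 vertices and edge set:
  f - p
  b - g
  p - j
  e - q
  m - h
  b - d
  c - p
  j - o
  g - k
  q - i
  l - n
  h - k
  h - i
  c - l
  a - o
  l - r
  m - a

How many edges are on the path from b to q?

5

The path is b–g–k–h–i–q, which has 5 edges.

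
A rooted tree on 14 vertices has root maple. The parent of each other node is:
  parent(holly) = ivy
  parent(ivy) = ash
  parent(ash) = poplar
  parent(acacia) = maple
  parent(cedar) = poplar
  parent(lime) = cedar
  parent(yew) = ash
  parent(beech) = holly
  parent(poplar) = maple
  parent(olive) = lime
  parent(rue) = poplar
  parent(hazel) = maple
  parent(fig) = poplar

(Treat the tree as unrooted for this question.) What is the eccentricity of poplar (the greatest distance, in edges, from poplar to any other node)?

4

A farthest node from poplar is beech.
The path poplar – ash – ivy – holly – beech has 4 edges.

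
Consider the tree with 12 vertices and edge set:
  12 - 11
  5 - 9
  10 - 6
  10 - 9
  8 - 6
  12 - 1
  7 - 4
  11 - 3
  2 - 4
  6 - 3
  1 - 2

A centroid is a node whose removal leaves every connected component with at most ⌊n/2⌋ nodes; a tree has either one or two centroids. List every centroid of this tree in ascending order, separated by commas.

3, 11

Removing 11 splits the tree into components of sizes 6, 5; the largest is 6 ≤ ⌊12/2⌋ = 6.
Its neighbour 3 also leaves a largest component of size 6, so both are centroids.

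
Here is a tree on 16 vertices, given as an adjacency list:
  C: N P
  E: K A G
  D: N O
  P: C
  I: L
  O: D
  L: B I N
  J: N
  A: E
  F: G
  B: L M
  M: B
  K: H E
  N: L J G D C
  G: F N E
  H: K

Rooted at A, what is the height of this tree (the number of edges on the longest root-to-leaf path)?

6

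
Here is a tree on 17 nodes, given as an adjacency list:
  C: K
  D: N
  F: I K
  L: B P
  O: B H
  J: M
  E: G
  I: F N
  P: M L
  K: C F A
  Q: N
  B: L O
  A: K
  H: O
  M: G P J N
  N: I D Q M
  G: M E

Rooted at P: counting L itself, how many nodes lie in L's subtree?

L's subtree: {L, B, O, H}, size 4.

4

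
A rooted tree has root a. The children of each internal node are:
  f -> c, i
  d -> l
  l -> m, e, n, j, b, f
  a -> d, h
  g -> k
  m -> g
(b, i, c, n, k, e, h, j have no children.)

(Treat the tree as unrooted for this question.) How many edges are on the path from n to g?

The path is n – l – m – g, which has 3 edges.

3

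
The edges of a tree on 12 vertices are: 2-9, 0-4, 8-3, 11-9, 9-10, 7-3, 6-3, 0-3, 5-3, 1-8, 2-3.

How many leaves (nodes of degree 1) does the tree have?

Exactly 7 nodes have a single neighbour: 1, 4, 5, 6, 7, 10, 11.

7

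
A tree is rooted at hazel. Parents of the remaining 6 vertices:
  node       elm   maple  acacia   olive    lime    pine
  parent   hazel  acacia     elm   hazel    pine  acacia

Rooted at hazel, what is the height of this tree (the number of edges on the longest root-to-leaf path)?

4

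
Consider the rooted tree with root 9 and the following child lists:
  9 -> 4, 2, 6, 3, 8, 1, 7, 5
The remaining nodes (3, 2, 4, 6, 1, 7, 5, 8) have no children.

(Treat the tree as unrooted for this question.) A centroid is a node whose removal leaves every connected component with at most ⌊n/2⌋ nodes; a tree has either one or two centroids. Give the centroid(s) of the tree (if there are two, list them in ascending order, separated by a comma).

9

If 9 is removed the pieces have sizes 1, 1, 1, 1, 1, 1, 1, 1, all ≤ ⌊9/2⌋ = 4.
No neighbour of 9 does as well, so 9 is the unique centroid.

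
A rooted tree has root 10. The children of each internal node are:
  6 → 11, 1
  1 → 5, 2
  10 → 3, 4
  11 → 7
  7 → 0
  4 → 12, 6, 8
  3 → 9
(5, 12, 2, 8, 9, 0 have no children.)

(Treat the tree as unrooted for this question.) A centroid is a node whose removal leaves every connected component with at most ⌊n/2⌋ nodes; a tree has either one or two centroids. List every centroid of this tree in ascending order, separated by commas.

Delete 6: the remaining components have sizes 6, 3, 3. Max 6 ≤ 6, so 6 is a centroid.
No neighbour of 6 does as well, so 6 is the unique centroid.

6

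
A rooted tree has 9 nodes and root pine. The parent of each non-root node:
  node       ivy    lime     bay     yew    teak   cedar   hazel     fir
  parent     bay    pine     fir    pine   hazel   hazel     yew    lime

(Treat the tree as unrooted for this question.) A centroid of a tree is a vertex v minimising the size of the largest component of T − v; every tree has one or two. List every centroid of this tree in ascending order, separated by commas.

pine

Delete pine: the remaining components have sizes 4, 4. Max 4 ≤ 4, so pine is a centroid.
Every other node leaves some component of size > 4, so the centroid is unique.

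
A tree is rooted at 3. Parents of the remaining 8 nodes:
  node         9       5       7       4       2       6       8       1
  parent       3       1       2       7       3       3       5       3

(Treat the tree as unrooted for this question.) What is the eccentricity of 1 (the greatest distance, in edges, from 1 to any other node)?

4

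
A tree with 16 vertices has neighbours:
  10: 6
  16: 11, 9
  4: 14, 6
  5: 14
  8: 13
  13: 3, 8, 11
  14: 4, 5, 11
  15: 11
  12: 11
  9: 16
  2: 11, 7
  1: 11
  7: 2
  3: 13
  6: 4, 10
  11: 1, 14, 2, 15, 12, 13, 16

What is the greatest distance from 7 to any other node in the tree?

6

The node farthest from 7 is 10, via 7 – 2 – 11 – 14 – 4 – 6 – 10 — 6 edges.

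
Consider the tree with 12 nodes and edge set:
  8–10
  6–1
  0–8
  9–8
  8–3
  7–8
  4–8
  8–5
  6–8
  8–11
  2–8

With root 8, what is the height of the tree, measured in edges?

The longest root-to-leaf path is 8–6–1 (2 edges).

2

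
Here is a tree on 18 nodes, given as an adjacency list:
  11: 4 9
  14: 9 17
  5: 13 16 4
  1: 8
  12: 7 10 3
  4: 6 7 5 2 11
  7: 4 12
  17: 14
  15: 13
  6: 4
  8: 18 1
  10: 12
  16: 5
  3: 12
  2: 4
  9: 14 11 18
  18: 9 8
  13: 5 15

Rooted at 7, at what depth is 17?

5

Path from 7 to 17: 7 → 4 → 11 → 9 → 14 → 17, which has 5 edges.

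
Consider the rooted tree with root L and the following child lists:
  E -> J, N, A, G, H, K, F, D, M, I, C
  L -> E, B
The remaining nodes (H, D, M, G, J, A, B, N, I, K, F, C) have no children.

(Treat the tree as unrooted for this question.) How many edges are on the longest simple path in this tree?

BFS from B reaches A last, at distance 3; BFS from A confirms no node is farther.
Path: B–L–E–A.

3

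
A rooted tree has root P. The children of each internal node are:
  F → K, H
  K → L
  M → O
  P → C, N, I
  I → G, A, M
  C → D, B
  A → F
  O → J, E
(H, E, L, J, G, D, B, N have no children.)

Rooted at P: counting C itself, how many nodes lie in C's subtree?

Descendants of C (including itself): C, D, B. That's 3.

3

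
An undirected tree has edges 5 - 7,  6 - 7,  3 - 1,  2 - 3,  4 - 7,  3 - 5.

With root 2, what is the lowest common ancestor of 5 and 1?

Ancestors of 5 (toward the root): 5, 3, 2.
Ancestors of 1: 1, 3, 2.
The deepest node appearing in both lists is 3.

3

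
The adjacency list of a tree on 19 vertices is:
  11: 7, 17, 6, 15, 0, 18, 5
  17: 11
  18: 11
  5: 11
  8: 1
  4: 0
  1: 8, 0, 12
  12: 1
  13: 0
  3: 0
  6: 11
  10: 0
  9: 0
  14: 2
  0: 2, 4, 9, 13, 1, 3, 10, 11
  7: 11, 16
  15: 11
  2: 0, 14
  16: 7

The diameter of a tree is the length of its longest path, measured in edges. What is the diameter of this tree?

Starting from 16, a farthest node is 14 at distance 5.
One longest path: 16-7-11-0-2-14.
So the diameter is 5.

5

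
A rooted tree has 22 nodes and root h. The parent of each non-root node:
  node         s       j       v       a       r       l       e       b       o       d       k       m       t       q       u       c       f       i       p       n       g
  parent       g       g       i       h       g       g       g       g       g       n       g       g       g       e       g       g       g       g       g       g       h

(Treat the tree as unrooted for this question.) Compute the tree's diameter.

4

A longest path is q – e – g – i – v, with 4 edges.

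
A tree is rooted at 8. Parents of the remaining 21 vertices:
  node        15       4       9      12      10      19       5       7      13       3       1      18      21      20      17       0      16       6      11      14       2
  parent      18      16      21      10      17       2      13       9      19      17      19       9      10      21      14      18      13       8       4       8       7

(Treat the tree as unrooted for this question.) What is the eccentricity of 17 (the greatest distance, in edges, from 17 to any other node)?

The node farthest from 17 is 11, via 17–10–21–9–7–2–19–13–16–4–11 — 10 edges.

10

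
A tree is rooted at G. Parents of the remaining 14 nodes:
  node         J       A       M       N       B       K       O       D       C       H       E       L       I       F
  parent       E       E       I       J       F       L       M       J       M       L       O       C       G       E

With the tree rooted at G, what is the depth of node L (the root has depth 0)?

Path from G to L: G → I → M → C → L, which has 4 edges.

4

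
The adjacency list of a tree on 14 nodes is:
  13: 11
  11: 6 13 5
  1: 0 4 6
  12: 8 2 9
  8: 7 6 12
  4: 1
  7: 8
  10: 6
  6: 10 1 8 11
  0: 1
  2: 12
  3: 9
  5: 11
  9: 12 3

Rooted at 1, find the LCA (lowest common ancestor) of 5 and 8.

Path 5→root: 5 11 6 1; path 8→root: 8 6 1.
First common node: 6.

6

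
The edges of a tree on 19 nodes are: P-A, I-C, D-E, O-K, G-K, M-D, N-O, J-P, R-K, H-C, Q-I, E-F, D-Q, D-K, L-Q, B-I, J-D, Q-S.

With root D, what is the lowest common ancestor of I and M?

D

I's ancestor chain is I, Q, D and M's is M, D; they first meet at D.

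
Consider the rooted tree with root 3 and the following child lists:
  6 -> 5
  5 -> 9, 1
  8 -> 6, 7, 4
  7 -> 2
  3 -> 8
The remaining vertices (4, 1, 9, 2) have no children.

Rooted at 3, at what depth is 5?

Climbing from 5 to the root: 5–6–8–3. That's 3 steps.

3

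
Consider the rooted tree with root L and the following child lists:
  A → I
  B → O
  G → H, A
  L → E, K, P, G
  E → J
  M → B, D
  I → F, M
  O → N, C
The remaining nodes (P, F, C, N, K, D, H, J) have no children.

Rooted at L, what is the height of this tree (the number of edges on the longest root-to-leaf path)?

7

A deepest node is N, reached by L – G – A – I – M – B – O – N.
That path has 7 edges, so the height is 7.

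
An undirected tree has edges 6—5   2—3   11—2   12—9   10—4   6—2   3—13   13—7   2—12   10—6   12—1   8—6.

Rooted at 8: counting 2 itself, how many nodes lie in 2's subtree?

8

2's subtree: {2, 3, 11, 12, 13, 1, 9, 7}, size 8.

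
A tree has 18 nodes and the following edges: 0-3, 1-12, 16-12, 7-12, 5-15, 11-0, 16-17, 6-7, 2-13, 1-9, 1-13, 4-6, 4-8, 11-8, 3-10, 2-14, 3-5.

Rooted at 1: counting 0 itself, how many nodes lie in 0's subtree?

0's subtree: {0, 3, 10, 5, 15}, size 5.

5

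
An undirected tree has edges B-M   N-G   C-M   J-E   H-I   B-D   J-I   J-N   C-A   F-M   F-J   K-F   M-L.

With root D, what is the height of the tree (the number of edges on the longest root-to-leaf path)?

6

The longest root-to-leaf path is D–B–M–F–J–I–H (6 edges).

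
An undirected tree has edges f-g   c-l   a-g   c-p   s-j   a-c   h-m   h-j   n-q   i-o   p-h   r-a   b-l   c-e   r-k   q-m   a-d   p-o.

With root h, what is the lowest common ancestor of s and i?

h

s's ancestor chain is s, j, h and i's is i, o, p, h; they first meet at h.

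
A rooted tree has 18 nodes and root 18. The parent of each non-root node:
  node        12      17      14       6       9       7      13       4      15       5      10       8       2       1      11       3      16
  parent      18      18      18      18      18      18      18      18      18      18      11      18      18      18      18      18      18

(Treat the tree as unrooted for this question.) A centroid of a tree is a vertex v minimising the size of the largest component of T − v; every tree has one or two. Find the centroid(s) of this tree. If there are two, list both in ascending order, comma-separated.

Removing 18 splits the tree into components of sizes 2, 1, 1, 1, 1, 1, 1, 1, 1, 1, 1, 1, 1, 1, 1, 1; the largest is 2 ≤ ⌊18/2⌋ = 9.
Every other node leaves some component of size > 9, so the centroid is unique.

18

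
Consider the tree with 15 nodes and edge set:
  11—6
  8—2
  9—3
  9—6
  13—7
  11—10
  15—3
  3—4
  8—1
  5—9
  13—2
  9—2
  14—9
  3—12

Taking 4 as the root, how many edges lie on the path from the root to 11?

Climbing from 11 to the root: 11–6–9–3–4. That's 4 steps.

4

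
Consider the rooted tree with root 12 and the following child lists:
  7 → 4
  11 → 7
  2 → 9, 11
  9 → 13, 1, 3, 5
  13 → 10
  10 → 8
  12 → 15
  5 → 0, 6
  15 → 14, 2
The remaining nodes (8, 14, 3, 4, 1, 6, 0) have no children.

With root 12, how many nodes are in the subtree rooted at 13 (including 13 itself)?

13's subtree: {13, 10, 8}, size 3.

3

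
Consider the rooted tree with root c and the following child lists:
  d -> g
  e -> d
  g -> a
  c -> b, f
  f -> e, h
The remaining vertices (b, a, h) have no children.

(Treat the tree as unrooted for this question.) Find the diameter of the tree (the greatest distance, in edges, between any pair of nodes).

Starting from b, a farthest node is a at distance 6.
One longest path: b - c - f - e - d - g - a.
So the diameter is 6.

6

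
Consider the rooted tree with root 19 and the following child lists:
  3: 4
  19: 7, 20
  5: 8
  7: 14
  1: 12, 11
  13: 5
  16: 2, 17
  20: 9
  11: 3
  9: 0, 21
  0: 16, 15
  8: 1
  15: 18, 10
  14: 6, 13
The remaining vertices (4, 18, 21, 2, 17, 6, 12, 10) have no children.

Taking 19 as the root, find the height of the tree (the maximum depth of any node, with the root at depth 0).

The longest root-to-leaf path is 19 – 7 – 14 – 13 – 5 – 8 – 1 – 11 – 3 – 4 (9 edges).

9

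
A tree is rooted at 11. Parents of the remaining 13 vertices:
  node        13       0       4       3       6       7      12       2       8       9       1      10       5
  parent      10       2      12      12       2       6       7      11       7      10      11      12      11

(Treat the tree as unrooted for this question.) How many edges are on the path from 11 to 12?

The path is 11 – 2 – 6 – 7 – 12, which has 4 edges.

4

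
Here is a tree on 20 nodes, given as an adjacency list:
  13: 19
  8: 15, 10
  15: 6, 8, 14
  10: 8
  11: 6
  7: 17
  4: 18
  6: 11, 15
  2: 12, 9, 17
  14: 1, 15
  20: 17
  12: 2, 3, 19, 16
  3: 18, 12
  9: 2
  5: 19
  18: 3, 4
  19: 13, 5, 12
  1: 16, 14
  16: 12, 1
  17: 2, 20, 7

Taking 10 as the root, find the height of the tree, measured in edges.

9

4 sits deepest: 10 – 8 – 15 – 14 – 1 – 16 – 12 – 3 – 18 – 4 — 9 edges from the root.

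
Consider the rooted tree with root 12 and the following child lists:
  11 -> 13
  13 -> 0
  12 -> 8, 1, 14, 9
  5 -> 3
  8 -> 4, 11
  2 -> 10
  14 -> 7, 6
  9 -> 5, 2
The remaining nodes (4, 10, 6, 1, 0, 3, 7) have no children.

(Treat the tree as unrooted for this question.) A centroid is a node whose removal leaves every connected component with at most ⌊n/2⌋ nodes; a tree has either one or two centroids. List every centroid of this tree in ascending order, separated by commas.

Removing 12 splits the tree into components of sizes 5, 5, 3, 1; the largest is 5 ≤ ⌊15/2⌋ = 7.
Every other node leaves some component of size > 7, so the centroid is unique.

12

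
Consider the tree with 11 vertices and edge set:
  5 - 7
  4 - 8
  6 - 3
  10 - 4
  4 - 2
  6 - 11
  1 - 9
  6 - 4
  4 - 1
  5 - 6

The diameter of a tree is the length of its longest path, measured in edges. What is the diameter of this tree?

Starting from 7, a farthest node is 9 at distance 5.
One longest path: 7–5–6–4–1–9.
So the diameter is 5.

5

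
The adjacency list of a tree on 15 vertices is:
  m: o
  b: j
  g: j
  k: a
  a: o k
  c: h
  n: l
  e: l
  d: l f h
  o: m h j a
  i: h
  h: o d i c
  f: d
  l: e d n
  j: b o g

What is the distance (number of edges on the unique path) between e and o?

Walking from e: e – l – d – h – o. Length 4.

4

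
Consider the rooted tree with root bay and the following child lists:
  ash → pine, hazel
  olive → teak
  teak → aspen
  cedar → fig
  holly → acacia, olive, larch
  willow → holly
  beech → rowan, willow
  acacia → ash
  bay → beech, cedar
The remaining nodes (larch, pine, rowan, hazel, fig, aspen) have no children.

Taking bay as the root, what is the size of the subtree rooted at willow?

10

Descendants of willow (including itself): willow, holly, acacia, larch, olive, ash, teak, pine, hazel, aspen. That's 10.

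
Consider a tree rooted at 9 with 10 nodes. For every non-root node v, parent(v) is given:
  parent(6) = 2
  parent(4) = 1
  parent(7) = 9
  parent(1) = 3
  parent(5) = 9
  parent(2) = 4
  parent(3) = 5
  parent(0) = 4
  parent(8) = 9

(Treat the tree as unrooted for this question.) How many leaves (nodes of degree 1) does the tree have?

The leaves are 0, 6, 7, 8.
That is 4 leaves.

4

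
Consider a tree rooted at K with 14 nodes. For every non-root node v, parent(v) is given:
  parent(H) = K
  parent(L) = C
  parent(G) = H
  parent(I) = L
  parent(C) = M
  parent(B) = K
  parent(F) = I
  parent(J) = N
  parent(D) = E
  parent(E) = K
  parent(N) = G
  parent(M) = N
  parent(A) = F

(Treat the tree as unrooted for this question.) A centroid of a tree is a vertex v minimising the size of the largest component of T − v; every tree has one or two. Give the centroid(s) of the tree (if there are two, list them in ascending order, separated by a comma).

N

Delete N: the remaining components have sizes 6, 6, 1. Max 6 ≤ 7, so N is a centroid.
Every other node leaves some component of size > 7, so the centroid is unique.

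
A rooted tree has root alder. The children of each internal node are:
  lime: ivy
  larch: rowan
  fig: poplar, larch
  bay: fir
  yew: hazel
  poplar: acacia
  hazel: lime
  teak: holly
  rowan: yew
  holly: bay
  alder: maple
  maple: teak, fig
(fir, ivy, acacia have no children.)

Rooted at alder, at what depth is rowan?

4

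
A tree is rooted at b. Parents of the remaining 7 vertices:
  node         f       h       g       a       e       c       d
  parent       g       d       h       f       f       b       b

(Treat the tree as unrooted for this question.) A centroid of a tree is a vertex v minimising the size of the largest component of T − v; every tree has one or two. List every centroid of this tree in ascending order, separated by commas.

g, h

Delete h: the remaining components have sizes 4, 3. Max 4 ≤ 4, so h is a centroid.
g is adjacent to h and is also a centroid (the largest component after removing it is likewise 4).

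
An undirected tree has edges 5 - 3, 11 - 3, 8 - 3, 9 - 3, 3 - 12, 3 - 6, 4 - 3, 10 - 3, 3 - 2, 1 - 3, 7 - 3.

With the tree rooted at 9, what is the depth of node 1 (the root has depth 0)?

Path from 9 to 1: 9 → 3 → 1, which has 2 edges.

2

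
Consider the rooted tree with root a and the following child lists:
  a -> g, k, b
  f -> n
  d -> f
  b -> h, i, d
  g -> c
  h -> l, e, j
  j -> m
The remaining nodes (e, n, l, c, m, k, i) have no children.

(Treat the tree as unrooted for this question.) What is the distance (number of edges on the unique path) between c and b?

Walking from c: c – g – a – b. Length 3.

3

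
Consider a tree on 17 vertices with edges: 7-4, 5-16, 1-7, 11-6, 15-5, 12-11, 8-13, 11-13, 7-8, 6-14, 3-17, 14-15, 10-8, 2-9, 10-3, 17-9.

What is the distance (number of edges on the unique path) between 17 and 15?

8

The path is 17 - 3 - 10 - 8 - 13 - 11 - 6 - 14 - 15, which has 8 edges.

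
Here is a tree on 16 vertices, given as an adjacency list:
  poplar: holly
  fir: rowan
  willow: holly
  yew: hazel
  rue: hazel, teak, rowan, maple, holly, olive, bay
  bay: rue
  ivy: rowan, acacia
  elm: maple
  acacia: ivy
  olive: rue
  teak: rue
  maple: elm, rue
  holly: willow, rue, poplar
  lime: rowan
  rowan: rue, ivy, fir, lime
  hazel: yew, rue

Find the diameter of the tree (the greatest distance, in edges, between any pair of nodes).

5

A longest path is acacia-ivy-rowan-rue-holly-willow, with 5 edges.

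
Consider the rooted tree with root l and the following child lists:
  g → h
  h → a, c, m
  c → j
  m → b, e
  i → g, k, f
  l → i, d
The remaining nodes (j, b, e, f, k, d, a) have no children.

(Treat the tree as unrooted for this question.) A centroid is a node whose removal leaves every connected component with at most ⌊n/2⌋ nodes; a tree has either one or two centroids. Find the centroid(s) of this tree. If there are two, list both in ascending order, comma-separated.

h

If h is removed the pieces have sizes 6, 3, 2, 1, all ≤ ⌊13/2⌋ = 6.
No neighbour of h does as well, so h is the unique centroid.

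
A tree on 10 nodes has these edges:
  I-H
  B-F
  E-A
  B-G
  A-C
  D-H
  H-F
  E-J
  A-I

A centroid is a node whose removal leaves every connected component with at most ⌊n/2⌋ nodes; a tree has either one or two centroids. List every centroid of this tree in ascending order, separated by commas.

H, I

If H is removed the pieces have sizes 5, 3, 1, all ≤ ⌊10/2⌋ = 5.
I is adjacent to H and is also a centroid (the largest component after removing it is likewise 5).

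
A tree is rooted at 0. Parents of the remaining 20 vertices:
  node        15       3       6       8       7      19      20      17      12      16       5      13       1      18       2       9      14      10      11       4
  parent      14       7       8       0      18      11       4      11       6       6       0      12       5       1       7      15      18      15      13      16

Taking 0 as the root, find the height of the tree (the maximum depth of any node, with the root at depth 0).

6

10 sits deepest: 0 – 5 – 1 – 18 – 14 – 15 – 10 — 6 edges from the root.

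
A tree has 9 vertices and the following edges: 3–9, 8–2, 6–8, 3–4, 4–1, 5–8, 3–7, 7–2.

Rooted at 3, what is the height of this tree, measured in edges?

4

The longest root-to-leaf path is 3 → 7 → 2 → 8 → 6 (4 edges).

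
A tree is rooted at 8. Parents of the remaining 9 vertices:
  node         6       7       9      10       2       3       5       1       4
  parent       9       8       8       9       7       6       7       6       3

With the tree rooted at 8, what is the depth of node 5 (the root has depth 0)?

2

Path from 8 to 5: 8–7–5, which has 2 edges.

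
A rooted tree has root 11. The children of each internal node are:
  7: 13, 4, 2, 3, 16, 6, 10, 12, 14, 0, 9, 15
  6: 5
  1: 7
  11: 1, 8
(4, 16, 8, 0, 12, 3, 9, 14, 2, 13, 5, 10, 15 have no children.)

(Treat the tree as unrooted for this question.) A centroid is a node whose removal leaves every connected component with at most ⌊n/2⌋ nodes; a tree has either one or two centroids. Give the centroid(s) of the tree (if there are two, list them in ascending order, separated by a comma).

7

Removing 7 splits the tree into components of sizes 3, 2, 1, 1, 1, 1, 1, 1, 1, 1, 1, 1, 1; the largest is 3 ≤ ⌊17/2⌋ = 8.
No neighbour of 7 does as well, so 7 is the unique centroid.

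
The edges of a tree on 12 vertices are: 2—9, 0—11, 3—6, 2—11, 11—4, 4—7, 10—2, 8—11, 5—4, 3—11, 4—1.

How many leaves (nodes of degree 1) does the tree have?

8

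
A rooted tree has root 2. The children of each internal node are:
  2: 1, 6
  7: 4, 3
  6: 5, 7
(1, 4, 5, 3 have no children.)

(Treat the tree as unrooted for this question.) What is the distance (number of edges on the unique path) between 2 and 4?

The path is 2 – 6 – 7 – 4, which has 3 edges.

3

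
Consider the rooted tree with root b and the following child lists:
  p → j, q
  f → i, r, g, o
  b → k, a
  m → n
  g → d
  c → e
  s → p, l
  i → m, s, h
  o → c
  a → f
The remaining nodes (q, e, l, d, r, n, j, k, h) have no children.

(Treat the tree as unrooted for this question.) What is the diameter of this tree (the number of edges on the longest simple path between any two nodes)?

Starting from q, a farthest node is k at distance 7.
One longest path: q - p - s - i - f - a - b - k.
So the diameter is 7.

7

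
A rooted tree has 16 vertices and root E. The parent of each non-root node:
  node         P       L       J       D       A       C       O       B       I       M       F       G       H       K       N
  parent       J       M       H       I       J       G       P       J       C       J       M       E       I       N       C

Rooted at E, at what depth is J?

E → G → C → I → H → J — 5 edges.

5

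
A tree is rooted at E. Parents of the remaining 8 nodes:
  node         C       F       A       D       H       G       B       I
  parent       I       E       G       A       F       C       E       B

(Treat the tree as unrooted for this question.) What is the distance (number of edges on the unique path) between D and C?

Walking from D: D–A–G–C. Length 3.

3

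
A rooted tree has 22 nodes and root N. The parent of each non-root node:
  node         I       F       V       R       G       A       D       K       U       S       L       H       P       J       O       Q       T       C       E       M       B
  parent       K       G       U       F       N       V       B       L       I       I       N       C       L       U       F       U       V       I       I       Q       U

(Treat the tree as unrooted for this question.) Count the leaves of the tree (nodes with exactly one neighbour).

11

Exactly 11 nodes have a single neighbour: A, D, E, H, J, M, O, P, R, S, T.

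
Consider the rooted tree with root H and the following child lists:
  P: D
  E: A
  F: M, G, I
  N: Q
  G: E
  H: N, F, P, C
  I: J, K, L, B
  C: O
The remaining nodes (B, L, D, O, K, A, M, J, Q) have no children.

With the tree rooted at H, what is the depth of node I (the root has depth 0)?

2

Path from H to I: H → F → I, which has 2 edges.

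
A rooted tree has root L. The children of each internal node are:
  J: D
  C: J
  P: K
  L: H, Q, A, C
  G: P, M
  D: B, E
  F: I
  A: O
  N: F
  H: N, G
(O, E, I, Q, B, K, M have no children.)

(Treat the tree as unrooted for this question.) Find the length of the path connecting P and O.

5

P - G - H - L - A - O: 5 edges.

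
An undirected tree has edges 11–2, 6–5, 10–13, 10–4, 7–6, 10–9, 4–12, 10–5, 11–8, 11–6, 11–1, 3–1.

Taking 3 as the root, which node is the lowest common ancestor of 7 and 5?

6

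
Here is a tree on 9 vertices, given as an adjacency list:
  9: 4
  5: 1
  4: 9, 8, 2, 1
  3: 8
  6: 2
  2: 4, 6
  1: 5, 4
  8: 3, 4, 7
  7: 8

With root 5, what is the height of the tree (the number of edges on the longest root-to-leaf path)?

7 sits deepest: 5-1-4-8-7 — 4 edges from the root.

4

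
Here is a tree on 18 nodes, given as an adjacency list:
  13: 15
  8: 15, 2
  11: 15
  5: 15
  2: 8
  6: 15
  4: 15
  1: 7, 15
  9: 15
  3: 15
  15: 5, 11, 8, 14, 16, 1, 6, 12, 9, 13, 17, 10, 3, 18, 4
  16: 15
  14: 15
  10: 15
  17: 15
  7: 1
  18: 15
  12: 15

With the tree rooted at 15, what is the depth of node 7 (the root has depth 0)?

2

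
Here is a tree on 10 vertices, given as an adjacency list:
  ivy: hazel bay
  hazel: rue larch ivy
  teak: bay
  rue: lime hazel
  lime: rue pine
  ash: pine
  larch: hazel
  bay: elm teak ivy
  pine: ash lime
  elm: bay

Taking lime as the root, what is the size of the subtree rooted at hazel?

The subtree rooted at hazel contains: hazel, ivy, larch, bay, teak, elm — 6 nodes.

6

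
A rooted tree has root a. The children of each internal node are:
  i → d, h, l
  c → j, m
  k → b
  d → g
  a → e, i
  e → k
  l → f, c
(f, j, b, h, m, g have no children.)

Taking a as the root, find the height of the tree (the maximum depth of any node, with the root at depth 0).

4

A deepest node is j, reached by a – i – l – c – j.
That path has 4 edges, so the height is 4.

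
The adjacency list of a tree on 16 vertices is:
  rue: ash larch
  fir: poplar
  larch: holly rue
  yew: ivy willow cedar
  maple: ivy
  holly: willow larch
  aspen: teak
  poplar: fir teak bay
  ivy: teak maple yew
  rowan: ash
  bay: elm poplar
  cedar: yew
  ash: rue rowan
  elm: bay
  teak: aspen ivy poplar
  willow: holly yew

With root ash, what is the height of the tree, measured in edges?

10

elm sits deepest: ash-rue-larch-holly-willow-yew-ivy-teak-poplar-bay-elm — 10 edges from the root.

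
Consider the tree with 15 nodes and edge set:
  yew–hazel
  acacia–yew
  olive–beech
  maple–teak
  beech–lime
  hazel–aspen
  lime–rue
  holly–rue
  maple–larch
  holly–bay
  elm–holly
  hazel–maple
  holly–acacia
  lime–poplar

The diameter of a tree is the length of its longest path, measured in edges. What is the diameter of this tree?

9

BFS from olive reaches teak last, at distance 9; BFS from teak confirms no node is farther.
Path: olive-beech-lime-rue-holly-acacia-yew-hazel-maple-teak.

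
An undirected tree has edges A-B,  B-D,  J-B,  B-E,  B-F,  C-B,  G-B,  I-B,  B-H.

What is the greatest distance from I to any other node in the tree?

2

The node farthest from I is H (E, D, C, F, A, G, J also at distance 2), via I – B – H — 2 edges.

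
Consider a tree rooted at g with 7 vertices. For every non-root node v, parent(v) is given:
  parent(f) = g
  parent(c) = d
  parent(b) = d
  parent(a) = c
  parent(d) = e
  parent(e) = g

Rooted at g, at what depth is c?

3

g–e–d–c — 3 edges.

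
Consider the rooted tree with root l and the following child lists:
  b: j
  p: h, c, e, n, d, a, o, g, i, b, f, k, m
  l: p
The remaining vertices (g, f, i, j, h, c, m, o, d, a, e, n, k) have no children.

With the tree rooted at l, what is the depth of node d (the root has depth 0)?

2

Climbing from d to the root: d–p–l. That's 2 steps.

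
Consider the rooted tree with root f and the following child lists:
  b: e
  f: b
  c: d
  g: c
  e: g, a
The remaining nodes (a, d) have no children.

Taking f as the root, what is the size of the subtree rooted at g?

3

g's subtree: {g, c, d}, size 3.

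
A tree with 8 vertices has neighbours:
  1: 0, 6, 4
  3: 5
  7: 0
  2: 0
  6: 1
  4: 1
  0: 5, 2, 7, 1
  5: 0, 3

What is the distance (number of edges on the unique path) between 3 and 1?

3 – 5 – 0 – 1: 3 edges.

3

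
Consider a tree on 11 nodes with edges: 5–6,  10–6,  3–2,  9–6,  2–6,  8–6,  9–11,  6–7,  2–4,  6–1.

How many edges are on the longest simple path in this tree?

BFS from 3 reaches 11 last, at distance 4; BFS from 11 confirms no node is farther.
Path: 3 - 2 - 6 - 9 - 11.

4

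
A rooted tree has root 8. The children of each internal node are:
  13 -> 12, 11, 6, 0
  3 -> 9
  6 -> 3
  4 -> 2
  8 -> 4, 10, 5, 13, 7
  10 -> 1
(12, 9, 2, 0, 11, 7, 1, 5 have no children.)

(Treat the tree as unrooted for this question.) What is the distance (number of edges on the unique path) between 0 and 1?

0 - 13 - 8 - 10 - 1: 4 edges.

4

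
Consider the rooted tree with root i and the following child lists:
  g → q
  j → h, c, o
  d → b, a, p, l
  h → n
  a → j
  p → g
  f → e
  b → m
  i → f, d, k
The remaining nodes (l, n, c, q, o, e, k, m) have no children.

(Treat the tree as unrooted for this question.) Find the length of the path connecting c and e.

The path is c – j – a – d – i – f – e, which has 6 edges.

6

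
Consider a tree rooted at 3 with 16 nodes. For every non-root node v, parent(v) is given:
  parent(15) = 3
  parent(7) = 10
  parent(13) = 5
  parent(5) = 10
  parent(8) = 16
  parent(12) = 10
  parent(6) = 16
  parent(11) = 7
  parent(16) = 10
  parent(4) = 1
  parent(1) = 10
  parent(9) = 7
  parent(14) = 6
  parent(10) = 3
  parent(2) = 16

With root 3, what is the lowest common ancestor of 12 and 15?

12's ancestor chain is 12, 10, 3 and 15's is 15, 3; they first meet at 3.

3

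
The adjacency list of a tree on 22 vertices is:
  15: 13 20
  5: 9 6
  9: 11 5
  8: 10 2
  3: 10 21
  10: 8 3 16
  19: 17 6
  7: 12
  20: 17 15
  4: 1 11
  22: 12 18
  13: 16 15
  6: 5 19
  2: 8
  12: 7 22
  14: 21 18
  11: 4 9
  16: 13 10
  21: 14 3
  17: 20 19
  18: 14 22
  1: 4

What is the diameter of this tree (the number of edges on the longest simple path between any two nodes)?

19

A longest path is 7 - 12 - 22 - 18 - 14 - 21 - 3 - 10 - 16 - 13 - 15 - 20 - 17 - 19 - 6 - 5 - 9 - 11 - 4 - 1, with 19 edges.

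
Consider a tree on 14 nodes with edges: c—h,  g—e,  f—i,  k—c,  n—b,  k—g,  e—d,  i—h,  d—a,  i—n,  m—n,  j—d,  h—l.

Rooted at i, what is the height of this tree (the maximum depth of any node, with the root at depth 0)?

7

j sits deepest: i → h → c → k → g → e → d → j — 7 edges from the root.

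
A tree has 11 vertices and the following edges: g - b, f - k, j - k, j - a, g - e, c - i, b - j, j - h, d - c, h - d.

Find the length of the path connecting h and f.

3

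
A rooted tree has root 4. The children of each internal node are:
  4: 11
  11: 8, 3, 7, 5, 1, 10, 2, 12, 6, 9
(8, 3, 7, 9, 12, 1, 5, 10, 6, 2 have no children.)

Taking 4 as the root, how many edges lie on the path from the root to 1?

Path from 4 to 1: 4–11–1, which has 2 edges.

2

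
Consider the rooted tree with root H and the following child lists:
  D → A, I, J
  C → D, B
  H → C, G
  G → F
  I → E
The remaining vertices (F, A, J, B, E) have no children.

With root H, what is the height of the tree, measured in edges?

E sits deepest: H–C–D–I–E — 4 edges from the root.

4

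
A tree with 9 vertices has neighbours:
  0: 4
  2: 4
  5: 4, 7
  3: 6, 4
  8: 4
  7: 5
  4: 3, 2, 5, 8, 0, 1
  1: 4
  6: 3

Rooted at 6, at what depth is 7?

4

6 → 3 → 4 → 5 → 7 — 4 edges.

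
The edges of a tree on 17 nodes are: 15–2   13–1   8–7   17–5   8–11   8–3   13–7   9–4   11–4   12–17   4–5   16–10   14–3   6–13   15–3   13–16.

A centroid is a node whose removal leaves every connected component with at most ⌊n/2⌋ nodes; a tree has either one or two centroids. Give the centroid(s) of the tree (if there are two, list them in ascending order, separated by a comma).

Removing 8 splits the tree into components of sizes 6, 6, 4; the largest is 6 ≤ ⌊17/2⌋ = 8.
Every other node leaves some component of size > 8, so the centroid is unique.

8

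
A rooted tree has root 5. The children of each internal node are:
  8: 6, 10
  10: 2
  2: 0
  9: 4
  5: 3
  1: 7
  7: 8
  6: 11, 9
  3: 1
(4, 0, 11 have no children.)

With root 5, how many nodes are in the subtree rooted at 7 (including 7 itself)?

7's subtree: {7, 8, 10, 6, 2, 11, 9, 0, 4}, size 9.

9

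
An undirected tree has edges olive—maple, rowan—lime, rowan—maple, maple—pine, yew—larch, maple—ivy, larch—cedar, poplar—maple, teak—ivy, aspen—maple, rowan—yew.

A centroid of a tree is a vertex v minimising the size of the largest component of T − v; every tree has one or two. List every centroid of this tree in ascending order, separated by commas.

Removing maple splits the tree into components of sizes 5, 2, 1, 1, 1, 1; the largest is 5 ≤ ⌊12/2⌋ = 6.
Every other node leaves some component of size > 6, so the centroid is unique.

maple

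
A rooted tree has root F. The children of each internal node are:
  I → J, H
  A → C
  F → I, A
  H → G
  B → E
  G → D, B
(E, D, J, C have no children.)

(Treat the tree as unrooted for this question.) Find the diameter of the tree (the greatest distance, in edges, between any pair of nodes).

7

Starting from C, a farthest node is E at distance 7.
One longest path: C – A – F – I – H – G – B – E.
So the diameter is 7.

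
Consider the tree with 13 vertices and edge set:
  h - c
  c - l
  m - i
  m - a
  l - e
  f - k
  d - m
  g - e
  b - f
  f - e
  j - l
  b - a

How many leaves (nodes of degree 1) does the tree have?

6

The leaves are d, g, h, i, j, k.
That is 6 leaves.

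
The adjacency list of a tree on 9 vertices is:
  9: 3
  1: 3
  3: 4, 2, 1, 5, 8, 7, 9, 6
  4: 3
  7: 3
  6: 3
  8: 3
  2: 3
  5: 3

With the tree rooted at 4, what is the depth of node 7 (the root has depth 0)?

2

4–3–7 — 2 edges.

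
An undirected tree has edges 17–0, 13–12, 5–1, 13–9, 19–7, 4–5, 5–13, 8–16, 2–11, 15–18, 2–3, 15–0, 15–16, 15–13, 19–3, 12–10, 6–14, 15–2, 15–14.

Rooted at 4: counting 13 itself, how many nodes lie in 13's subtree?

Descendants of 13 (including itself): 13, 15, 12, 9, 2, 14, 16, 0, 18, 10, 3, 11, 6, 8, 17, 19, 7. That's 17.

17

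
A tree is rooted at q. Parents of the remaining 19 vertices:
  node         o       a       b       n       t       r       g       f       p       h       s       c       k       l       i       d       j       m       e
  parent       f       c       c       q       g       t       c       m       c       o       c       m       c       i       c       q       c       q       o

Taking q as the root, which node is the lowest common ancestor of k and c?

c

Ancestors of k (toward the root): k, c, m, q.
Ancestors of c: c, m, q.
The deepest node appearing in both lists is c.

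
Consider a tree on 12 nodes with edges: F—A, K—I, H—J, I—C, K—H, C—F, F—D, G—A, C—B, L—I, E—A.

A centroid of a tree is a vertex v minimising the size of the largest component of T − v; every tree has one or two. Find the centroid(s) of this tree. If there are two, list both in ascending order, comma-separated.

Removing C splits the tree into components of sizes 5, 5, 1; the largest is 5 ≤ ⌊12/2⌋ = 6.
No neighbour of C does as well, so C is the unique centroid.

C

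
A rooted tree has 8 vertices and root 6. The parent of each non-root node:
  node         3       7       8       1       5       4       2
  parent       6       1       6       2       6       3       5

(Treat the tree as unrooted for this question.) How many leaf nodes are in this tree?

3

Degree-1 nodes: 4, 7, 8 — 3 of them.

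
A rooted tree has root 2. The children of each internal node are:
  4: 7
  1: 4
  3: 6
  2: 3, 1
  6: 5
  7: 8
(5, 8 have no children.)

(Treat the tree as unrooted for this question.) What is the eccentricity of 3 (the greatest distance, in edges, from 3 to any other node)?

The node farthest from 3 is 8, via 3 – 2 – 1 – 4 – 7 – 8 — 5 edges.

5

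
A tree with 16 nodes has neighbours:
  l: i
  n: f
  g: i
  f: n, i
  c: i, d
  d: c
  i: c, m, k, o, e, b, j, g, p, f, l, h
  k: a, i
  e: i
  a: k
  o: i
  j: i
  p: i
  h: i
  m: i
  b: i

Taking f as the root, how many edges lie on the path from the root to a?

Climbing from a to the root: a – k – i – f. That's 3 steps.

3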